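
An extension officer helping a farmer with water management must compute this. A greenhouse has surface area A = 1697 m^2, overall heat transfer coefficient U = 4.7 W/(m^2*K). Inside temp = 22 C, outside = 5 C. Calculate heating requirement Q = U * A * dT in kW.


dT = 22 - (5) = 17 K
Q = U * A * dT
  = 4.7 * 1697 * 17
  = 135590.30 W = 135.59 kW


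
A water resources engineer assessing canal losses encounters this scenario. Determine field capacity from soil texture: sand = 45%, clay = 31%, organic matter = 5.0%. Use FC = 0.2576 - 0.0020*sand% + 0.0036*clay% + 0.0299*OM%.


FC = 0.2576 - 0.0020*45 + 0.0036*31 + 0.0299*5.0
   = 0.2576 - 0.0900 + 0.1116 + 0.1495
   = 0.4287


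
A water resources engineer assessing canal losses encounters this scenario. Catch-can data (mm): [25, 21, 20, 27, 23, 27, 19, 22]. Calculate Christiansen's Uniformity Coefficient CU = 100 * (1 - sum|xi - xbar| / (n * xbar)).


xbar = 184 / 8 = 23
sum|xi - xbar| = 20
CU = 100 * (1 - 20 / (8 * 23))
   = 100 * (1 - 0.1087)
   = 89.13%


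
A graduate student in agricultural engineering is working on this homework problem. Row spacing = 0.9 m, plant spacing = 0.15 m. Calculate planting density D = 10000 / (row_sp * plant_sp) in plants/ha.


D = 10000 / (row_sp * plant_sp)
  = 10000 / (0.9 * 0.15)
  = 10000 / 0.1350
  = 74074.07 plants/ha


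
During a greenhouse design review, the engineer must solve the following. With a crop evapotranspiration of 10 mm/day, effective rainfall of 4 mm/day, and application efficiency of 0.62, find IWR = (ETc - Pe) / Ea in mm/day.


IWR = (ETc - Pe) / Ea
    = (10 - 4) / 0.62
    = 6 / 0.62
    = 9.68 mm/day


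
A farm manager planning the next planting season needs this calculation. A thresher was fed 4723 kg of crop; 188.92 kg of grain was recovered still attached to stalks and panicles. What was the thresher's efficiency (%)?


eta = (total - unthreshed) / total * 100
    = (4723 - 188.92) / 4723 * 100
    = 4534.08 / 4723 * 100
    = 96%


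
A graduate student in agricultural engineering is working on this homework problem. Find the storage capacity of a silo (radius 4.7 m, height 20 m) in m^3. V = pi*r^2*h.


V = pi * r^2 * h
  = pi * 4.7^2 * 20
  = pi * 22.09 * 20
  = 1387.96 m^3


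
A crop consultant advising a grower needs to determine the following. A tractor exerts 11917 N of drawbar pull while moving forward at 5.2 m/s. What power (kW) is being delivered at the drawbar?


P = F * v / 1000
  = 11917 * 5.2 / 1000
  = 61968.40 / 1000
  = 61.97 kW


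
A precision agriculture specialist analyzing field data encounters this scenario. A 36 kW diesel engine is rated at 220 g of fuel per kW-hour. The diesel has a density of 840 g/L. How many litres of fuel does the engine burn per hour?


FC = P * BSFC / rho_fuel
   = 36 * 220 / 840
   = 7920 / 840
   = 9.43 L/h


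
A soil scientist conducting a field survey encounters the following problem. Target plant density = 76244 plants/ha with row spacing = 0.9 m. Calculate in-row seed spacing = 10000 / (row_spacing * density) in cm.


spacing = 10000 / (row_sp * density)
        = 10000 / (0.9 * 76244)
        = 10000 / 68619.60
        = 0.14573 m = 14.57 cm


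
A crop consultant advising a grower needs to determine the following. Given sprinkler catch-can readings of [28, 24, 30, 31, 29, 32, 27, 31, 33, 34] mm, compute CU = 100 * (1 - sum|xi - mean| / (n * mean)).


xbar = 299 / 10 = 29.900
sum|xi - xbar| = 23.200
CU = 100 * (1 - 23.200 / (10 * 29.900))
   = 100 * (1 - 0.0776)
   = 92.24%


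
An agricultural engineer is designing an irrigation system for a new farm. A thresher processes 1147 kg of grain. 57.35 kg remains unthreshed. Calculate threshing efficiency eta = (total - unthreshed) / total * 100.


eta = (total - unthreshed) / total * 100
    = (1147 - 57.35) / 1147 * 100
    = 1089.65 / 1147 * 100
    = 95%


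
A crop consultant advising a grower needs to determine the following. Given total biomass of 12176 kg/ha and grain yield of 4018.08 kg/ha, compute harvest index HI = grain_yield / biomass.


HI = grain_yield / biomass
   = 4018.08 / 12176
   = 0.33


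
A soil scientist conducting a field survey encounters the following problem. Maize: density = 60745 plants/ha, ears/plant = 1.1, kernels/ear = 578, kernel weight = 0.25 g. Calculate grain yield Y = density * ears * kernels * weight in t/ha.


Y = density * ears * kernels * kw
  = 60745 * 1.1 * 578 * 0.25 g/ha
  = 9655417.75 g/ha
  = 9655.42 kg/ha = 9.66 t/ha


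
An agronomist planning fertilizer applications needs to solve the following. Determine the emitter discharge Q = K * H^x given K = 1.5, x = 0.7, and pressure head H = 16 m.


Q = K * H^x
  = 1.5 * 16^0.7
  = 1.5 * 6.9644
  = 10.45 L/h


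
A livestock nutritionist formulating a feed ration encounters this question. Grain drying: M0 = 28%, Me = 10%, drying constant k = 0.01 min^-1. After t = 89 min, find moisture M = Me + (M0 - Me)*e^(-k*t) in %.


M = Me + (M0 - Me) * e^(-k*t)
  = 10 + (28 - 10) * e^(-0.01*89)
  = 10 + 18 * e^(-0.890)
  = 10 + 18 * 0.41066
  = 10 + 7.3918
  = 17.39%


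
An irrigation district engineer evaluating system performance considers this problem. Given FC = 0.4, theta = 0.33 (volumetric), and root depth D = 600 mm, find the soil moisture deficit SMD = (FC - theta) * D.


SMD = (FC - theta) * D
    = (0.4 - 0.33) * 600
    = 0.070 * 600
    = 42 mm


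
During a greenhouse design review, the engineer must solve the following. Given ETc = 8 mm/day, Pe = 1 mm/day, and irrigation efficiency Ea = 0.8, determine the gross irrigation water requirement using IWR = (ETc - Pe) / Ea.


IWR = (ETc - Pe) / Ea
    = (8 - 1) / 0.8
    = 7 / 0.8
    = 8.75 mm/day


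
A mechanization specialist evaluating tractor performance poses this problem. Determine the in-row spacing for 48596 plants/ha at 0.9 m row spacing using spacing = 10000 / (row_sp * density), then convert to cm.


spacing = 10000 / (row_sp * density)
        = 10000 / (0.9 * 48596)
        = 10000 / 43736.40
        = 0.22864 m = 22.86 cm


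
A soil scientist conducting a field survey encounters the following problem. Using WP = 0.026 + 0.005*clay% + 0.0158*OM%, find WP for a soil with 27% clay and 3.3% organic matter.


WP = 0.026 + 0.005*27 + 0.0158*3.3
   = 0.026 + 0.1350 + 0.0521
   = 0.2131


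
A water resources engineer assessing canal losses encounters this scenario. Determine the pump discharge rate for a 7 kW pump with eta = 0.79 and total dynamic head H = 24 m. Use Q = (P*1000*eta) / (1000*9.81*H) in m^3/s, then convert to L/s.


Q = (P * 1000 * eta) / (rho * g * H)
  = (7 * 1000 * 0.79) / (1000 * 9.81 * 24)
  = 5530 / 235440
  = 0.02349 m^3/s = 23.49 L/s


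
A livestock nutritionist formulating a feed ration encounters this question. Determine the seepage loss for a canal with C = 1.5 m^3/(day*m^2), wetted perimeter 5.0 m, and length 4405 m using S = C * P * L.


S = C * P * L
  = 1.5 * 5.0 * 4405
  = 33037.50 m^3/day


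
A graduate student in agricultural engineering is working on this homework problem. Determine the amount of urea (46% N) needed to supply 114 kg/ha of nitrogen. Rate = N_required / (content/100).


Rate = N_required / (N_content / 100)
     = 114 / (46 / 100)
     = 114 / 0.46
     = 247.83 kg/ha


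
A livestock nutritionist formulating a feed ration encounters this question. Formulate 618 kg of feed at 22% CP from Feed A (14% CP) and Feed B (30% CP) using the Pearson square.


parts_A = CP_b - target = 30 - 22 = 8
parts_B = target - CP_a = 22 - 14 = 8
total_parts = 8 + 8 = 16
Feed A = 618 * 8 / 16 = 309 kg
Feed B = 618 * 8 / 16 = 309 kg


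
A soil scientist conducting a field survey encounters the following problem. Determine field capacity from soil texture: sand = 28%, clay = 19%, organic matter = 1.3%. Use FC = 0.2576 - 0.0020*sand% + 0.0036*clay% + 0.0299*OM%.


FC = 0.2576 - 0.0020*28 + 0.0036*19 + 0.0299*1.3
   = 0.2576 - 0.0560 + 0.0684 + 0.0389
   = 0.3089


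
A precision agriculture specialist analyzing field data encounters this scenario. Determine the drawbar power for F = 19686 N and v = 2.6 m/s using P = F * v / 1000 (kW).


P = F * v / 1000
  = 19686 * 2.6 / 1000
  = 51183.60 / 1000
  = 51.18 kW


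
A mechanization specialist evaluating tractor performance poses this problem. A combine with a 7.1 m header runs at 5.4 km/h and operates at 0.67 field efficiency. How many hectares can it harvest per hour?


C = w * v * eta_f / 10
  = 7.1 * 5.4 * 0.67 / 10
  = 25.69 / 10
  = 2.57 ha/h


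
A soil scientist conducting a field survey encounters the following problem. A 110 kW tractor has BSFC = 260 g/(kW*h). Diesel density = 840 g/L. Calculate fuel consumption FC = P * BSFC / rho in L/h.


FC = P * BSFC / rho_fuel
   = 110 * 260 / 840
   = 28600 / 840
   = 34.05 L/h


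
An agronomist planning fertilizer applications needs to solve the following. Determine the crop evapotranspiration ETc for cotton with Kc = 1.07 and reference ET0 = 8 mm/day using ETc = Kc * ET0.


ETc = Kc * ET0
    = 1.07 * 8
    = 8.56 mm/day


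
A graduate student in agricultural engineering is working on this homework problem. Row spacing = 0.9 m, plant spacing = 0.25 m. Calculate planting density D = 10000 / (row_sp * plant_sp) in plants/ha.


D = 10000 / (row_sp * plant_sp)
  = 10000 / (0.9 * 0.25)
  = 10000 / 0.2250
  = 44444.44 plants/ha


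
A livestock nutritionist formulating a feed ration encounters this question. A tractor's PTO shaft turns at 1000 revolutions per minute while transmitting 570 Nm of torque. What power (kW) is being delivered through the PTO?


P = 2*pi*n*T / 60000
  = 2*pi * 1000 * 570 / 60000
  = 3581415.63 / 60000
  = 59.69 kW


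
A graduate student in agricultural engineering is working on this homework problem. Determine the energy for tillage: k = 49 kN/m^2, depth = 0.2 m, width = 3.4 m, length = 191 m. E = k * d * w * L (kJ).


E = k * d * w * L
  = 49 * 0.2 * 3.4 * 191
  = 6364.12 kJ


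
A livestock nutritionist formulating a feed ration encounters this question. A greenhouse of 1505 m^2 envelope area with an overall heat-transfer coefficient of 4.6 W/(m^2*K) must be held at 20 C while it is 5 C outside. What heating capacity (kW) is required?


dT = 20 - (5) = 15 K
Q = U * A * dT
  = 4.6 * 1505 * 15
  = 103845 W = 103.85 kW


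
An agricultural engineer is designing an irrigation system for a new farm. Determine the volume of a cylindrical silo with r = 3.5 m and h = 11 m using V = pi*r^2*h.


V = pi * r^2 * h
  = pi * 3.5^2 * 11
  = pi * 12.25 * 11
  = 423.33 m^3


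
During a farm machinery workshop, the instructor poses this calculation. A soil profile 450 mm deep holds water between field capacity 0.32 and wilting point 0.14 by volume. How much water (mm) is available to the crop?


AW = (FC - WP) * D
   = (0.32 - 0.14) * 450
   = 0.18 * 450
   = 81 mm


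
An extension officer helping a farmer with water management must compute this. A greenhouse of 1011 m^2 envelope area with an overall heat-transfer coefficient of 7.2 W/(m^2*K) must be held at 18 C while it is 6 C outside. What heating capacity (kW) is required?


dT = 18 - (6) = 12 K
Q = U * A * dT
  = 7.2 * 1011 * 12
  = 87350.40 W = 87.35 kW


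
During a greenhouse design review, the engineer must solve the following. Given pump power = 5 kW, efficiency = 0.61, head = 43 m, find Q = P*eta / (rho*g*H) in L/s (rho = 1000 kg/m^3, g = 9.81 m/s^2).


Q = (P * 1000 * eta) / (rho * g * H)
  = (5 * 1000 * 0.61) / (1000 * 9.81 * 43)
  = 3050 / 421830
  = 0.00723 m^3/s = 7.23 L/s


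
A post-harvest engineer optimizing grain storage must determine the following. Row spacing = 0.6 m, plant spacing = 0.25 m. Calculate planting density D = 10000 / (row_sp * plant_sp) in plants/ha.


D = 10000 / (row_sp * plant_sp)
  = 10000 / (0.6 * 0.25)
  = 10000 / 0.1500
  = 66666.67 plants/ha


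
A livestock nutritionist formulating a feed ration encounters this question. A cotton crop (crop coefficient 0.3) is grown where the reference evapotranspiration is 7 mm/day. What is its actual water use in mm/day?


ETc = Kc * ET0
    = 0.3 * 7
    = 2.10 mm/day


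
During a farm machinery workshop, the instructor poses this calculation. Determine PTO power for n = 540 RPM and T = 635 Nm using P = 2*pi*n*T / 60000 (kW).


P = 2*pi*n*T / 60000
  = 2*pi * 540 * 635 / 60000
  = 2154504.24 / 60000
  = 35.91 kW


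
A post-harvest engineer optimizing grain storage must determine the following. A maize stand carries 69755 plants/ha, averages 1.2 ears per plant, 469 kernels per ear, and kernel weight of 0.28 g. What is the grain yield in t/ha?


Y = density * ears * kernels * kw
  = 69755 * 1.2 * 469 * 0.28 g/ha
  = 10992271.92 g/ha
  = 10992.27 kg/ha = 10.99 t/ha


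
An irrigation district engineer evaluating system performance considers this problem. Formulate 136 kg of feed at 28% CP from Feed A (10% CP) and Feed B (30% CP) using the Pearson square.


parts_A = CP_b - target = 30 - 28 = 2
parts_B = target - CP_a = 28 - 10 = 18
total_parts = 2 + 18 = 20
Feed A = 136 * 2 / 20 = 13.60 kg
Feed B = 136 * 18 / 20 = 122.40 kg

13.60 kg


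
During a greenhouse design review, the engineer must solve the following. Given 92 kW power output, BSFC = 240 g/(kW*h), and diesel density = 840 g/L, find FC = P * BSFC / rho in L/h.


FC = P * BSFC / rho_fuel
   = 92 * 240 / 840
   = 22080 / 840
   = 26.29 L/h


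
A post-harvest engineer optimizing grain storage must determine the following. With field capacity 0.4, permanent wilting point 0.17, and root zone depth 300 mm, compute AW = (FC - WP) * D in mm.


AW = (FC - WP) * D
   = (0.4 - 0.17) * 300
   = 0.23 * 300
   = 69 mm


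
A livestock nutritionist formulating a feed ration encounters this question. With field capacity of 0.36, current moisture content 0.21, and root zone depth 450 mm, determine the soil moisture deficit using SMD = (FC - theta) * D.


SMD = (FC - theta) * D
    = (0.36 - 0.21) * 450
    = 0.150 * 450
    = 67.50 mm


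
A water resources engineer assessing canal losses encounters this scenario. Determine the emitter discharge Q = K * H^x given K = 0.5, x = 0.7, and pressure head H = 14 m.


Q = K * H^x
  = 0.5 * 14^0.7
  = 0.5 * 6.3429
  = 3.17 L/h


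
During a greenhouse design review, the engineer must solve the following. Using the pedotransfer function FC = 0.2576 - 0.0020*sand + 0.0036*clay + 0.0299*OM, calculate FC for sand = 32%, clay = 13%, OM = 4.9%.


FC = 0.2576 - 0.0020*32 + 0.0036*13 + 0.0299*4.9
   = 0.2576 - 0.0640 + 0.0468 + 0.1465
   = 0.3869


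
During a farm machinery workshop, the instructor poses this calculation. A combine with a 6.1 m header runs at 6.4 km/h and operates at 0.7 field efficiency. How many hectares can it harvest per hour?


C = w * v * eta_f / 10
  = 6.1 * 6.4 * 0.7 / 10
  = 27.33 / 10
  = 2.73 ha/h


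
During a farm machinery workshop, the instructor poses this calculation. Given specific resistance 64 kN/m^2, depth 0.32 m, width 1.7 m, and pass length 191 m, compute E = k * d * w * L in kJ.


E = k * d * w * L
  = 64 * 0.32 * 1.7 * 191
  = 6649.86 kJ


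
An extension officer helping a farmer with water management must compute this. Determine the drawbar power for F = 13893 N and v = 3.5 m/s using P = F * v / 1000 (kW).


P = F * v / 1000
  = 13893 * 3.5 / 1000
  = 48625.50 / 1000
  = 48.63 kW


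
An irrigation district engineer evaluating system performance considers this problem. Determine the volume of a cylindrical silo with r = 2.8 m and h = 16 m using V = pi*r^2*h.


V = pi * r^2 * h
  = pi * 2.8^2 * 16
  = pi * 7.84 * 16
  = 394.08 m^3


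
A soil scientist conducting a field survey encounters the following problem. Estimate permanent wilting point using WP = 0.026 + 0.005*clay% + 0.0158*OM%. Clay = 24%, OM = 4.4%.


WP = 0.026 + 0.005*24 + 0.0158*4.4
   = 0.026 + 0.1200 + 0.0695
   = 0.2155


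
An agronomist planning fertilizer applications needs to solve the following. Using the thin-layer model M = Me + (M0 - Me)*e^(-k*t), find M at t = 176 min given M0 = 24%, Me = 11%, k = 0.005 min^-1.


M = Me + (M0 - Me) * e^(-k*t)
  = 11 + (24 - 11) * e^(-0.005*176)
  = 11 + 13 * e^(-0.880)
  = 11 + 13 * 0.41478
  = 11 + 5.3922
  = 16.39%


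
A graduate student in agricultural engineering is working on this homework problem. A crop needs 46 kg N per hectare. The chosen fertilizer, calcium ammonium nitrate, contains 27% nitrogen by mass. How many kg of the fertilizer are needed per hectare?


Rate = N_required / (N_content / 100)
     = 46 / (27 / 100)
     = 46 / 0.27
     = 170.37 kg/ha


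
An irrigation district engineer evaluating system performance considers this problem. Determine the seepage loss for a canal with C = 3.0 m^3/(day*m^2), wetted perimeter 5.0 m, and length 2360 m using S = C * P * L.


S = C * P * L
  = 3.0 * 5.0 * 2360
  = 35400 m^3/day


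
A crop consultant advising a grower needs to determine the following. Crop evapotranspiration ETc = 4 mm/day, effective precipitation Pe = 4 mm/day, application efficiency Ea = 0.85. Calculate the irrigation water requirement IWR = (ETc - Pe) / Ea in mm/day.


IWR = (ETc - Pe) / Ea
    = (4 - 4) / 0.85
    = 0 / 0.85
    = 0 mm/day


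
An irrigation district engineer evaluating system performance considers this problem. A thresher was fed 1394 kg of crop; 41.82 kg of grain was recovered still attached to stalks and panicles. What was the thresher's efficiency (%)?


eta = (total - unthreshed) / total * 100
    = (1394 - 41.82) / 1394 * 100
    = 1352.18 / 1394 * 100
    = 97%


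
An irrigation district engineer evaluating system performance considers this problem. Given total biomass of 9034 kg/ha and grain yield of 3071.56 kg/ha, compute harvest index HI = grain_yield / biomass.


HI = grain_yield / biomass
   = 3071.56 / 9034
   = 0.34


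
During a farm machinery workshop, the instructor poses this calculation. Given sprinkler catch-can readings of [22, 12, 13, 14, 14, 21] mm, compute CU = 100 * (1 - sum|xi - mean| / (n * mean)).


xbar = 96 / 6 = 16
sum|xi - xbar| = 22
CU = 100 * (1 - 22 / (6 * 16))
   = 100 * (1 - 0.2292)
   = 77.08%


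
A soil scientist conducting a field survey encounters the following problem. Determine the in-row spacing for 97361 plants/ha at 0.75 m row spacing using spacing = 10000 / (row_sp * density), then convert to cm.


spacing = 10000 / (row_sp * density)
        = 10000 / (0.75 * 97361)
        = 10000 / 73020.75
        = 0.13695 m = 13.69 cm


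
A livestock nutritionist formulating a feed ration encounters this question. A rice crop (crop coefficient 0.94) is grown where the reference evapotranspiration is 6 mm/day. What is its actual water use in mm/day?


ETc = Kc * ET0
    = 0.94 * 6
    = 5.64 mm/day


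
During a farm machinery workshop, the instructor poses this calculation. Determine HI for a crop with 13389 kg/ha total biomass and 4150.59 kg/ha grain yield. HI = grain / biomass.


HI = grain_yield / biomass
   = 4150.59 / 13389
   = 0.31


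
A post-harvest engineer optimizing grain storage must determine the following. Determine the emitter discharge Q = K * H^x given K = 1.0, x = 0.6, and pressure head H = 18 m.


Q = K * H^x
  = 1.0 * 18^0.6
  = 1.0 * 5.6645
  = 5.66 L/h


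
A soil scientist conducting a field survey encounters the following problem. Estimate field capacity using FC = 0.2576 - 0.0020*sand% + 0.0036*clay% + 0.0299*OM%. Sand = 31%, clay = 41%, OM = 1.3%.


FC = 0.2576 - 0.0020*31 + 0.0036*41 + 0.0299*1.3
   = 0.2576 - 0.0620 + 0.1476 + 0.0389
   = 0.3821


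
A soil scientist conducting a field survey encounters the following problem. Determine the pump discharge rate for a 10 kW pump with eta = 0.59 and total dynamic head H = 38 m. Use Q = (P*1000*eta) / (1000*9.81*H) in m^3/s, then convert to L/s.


Q = (P * 1000 * eta) / (rho * g * H)
  = (10 * 1000 * 0.59) / (1000 * 9.81 * 38)
  = 5900 / 372780
  = 0.01583 m^3/s = 15.83 L/s


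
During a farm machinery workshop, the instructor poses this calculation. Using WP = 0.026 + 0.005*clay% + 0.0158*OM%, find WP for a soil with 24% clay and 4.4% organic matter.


WP = 0.026 + 0.005*24 + 0.0158*4.4
   = 0.026 + 0.1200 + 0.0695
   = 0.2155


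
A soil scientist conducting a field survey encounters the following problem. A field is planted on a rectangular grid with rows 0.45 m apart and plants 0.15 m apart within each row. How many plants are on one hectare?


D = 10000 / (row_sp * plant_sp)
  = 10000 / (0.45 * 0.15)
  = 10000 / 0.0675
  = 148148.15 plants/ha


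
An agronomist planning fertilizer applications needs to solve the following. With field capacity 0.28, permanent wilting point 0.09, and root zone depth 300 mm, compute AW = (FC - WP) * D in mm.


AW = (FC - WP) * D
   = (0.28 - 0.09) * 300
   = 0.19 * 300
   = 57 mm


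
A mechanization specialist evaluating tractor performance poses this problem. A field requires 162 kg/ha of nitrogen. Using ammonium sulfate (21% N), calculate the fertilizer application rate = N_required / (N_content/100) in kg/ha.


Rate = N_required / (N_content / 100)
     = 162 / (21 / 100)
     = 162 / 0.21
     = 771.43 kg/ha


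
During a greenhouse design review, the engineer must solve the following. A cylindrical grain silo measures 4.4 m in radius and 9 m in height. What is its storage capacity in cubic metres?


V = pi * r^2 * h
  = pi * 4.4^2 * 9
  = pi * 19.36 * 9
  = 547.39 m^3


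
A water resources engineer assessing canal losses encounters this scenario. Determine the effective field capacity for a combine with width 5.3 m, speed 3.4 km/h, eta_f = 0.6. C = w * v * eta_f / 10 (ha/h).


C = w * v * eta_f / 10
  = 5.3 * 3.4 * 0.6 / 10
  = 10.81 / 10
  = 1.08 ha/h


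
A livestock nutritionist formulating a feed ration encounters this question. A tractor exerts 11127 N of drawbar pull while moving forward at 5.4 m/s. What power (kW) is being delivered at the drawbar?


P = F * v / 1000
  = 11127 * 5.4 / 1000
  = 60085.80 / 1000
  = 60.09 kW


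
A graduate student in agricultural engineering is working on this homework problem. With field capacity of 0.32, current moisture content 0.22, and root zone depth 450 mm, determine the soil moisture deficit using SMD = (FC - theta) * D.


SMD = (FC - theta) * D
    = (0.32 - 0.22) * 450
    = 0.100 * 450
    = 45 mm


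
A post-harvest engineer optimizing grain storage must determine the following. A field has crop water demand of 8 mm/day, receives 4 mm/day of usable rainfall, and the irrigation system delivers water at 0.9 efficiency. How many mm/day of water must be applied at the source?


IWR = (ETc - Pe) / Ea
    = (8 - 4) / 0.9
    = 4 / 0.9
    = 4.44 mm/day


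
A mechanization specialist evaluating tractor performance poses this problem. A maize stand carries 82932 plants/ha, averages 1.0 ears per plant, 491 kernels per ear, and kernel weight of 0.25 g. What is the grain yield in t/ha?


Y = density * ears * kernels * kw
  = 82932 * 1.0 * 491 * 0.25 g/ha
  = 10179903 g/ha
  = 10179.90 kg/ha = 10.18 t/ha


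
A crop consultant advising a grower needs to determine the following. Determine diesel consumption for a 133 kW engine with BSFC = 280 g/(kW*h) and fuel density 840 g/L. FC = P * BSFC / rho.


FC = P * BSFC / rho_fuel
   = 133 * 280 / 840
   = 37240 / 840
   = 44.33 L/h


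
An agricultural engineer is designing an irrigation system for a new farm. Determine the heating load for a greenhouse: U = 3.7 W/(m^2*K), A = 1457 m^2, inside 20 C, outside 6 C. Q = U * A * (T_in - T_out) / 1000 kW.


dT = 20 - (6) = 14 K
Q = U * A * dT
  = 3.7 * 1457 * 14
  = 75472.60 W = 75.47 kW


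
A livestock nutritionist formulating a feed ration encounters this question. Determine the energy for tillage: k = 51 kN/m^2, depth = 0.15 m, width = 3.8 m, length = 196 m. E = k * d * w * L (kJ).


E = k * d * w * L
  = 51 * 0.15 * 3.8 * 196
  = 5697.72 kJ


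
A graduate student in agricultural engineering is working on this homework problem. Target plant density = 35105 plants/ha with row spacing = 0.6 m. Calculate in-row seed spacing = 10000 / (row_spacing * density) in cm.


spacing = 10000 / (row_sp * density)
        = 10000 / (0.6 * 35105)
        = 10000 / 21063
        = 0.47477 m = 47.48 cm


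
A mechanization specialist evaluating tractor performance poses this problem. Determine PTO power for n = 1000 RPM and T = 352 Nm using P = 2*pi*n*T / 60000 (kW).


P = 2*pi*n*T / 60000
  = 2*pi * 1000 * 352 / 60000
  = 2211681.23 / 60000
  = 36.86 kW


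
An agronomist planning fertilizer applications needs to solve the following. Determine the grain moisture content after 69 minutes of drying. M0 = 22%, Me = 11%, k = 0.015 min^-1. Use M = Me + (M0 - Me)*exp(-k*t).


M = Me + (M0 - Me) * e^(-k*t)
  = 11 + (22 - 11) * e^(-0.015*69)
  = 11 + 11 * e^(-1.035)
  = 11 + 11 * 0.35523
  = 11 + 3.9075
  = 14.91%


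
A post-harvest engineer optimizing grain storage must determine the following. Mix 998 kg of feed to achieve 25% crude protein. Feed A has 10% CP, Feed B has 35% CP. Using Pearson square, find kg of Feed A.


parts_A = CP_b - target = 35 - 25 = 10
parts_B = target - CP_a = 25 - 10 = 15
total_parts = 10 + 15 = 25
Feed A = 998 * 10 / 25 = 399.20 kg
Feed B = 998 * 15 / 25 = 598.80 kg

399.20 kg


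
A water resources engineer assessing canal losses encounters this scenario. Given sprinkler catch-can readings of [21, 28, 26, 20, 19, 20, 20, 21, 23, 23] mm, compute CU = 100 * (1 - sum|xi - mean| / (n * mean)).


xbar = 221 / 10 = 22.100
sum|xi - xbar| = 23.200
CU = 100 * (1 - 23.200 / (10 * 22.100))
   = 100 * (1 - 0.1050)
   = 89.50%


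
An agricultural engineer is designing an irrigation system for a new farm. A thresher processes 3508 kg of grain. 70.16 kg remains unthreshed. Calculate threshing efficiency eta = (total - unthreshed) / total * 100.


eta = (total - unthreshed) / total * 100
    = (3508 - 70.16) / 3508 * 100
    = 3437.84 / 3508 * 100
    = 98%


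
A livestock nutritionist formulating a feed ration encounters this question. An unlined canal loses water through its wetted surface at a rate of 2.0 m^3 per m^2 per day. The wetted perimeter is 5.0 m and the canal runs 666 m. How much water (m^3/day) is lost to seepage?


S = C * P * L
  = 2.0 * 5.0 * 666
  = 6660 m^3/day


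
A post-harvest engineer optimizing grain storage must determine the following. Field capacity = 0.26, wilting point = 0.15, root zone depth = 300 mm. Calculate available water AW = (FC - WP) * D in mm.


AW = (FC - WP) * D
   = (0.26 - 0.15) * 300
   = 0.11 * 300
   = 33 mm


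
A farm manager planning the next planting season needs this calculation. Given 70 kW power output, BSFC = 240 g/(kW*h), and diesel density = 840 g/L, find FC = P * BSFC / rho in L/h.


FC = P * BSFC / rho_fuel
   = 70 * 240 / 840
   = 16800 / 840
   = 20 L/h


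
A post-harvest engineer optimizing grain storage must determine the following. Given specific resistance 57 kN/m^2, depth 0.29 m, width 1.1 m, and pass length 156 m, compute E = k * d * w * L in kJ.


E = k * d * w * L
  = 57 * 0.29 * 1.1 * 156
  = 2836.55 kJ


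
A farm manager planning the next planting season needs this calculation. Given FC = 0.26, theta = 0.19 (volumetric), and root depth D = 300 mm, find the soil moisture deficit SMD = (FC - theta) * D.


SMD = (FC - theta) * D
    = (0.26 - 0.19) * 300
    = 0.070 * 300
    = 21 mm


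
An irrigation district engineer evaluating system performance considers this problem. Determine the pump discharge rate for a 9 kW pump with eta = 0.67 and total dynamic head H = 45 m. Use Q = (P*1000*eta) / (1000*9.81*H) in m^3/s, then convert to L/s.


Q = (P * 1000 * eta) / (rho * g * H)
  = (9 * 1000 * 0.67) / (1000 * 9.81 * 45)
  = 6030 / 441450
  = 0.01366 m^3/s = 13.66 L/s


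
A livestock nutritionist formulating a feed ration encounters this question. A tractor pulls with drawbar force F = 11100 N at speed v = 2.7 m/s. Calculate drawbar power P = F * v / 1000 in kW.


P = F * v / 1000
  = 11100 * 2.7 / 1000
  = 29970 / 1000
  = 29.97 kW


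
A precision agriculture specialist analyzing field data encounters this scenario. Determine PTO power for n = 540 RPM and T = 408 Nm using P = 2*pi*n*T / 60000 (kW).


P = 2*pi*n*T / 60000
  = 2*pi * 540 * 408 / 60000
  = 1384311.39 / 60000
  = 23.07 kW


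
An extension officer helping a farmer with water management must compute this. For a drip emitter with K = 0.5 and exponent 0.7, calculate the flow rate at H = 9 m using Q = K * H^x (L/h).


Q = K * H^x
  = 0.5 * 9^0.7
  = 0.5 * 4.6555
  = 2.33 L/h


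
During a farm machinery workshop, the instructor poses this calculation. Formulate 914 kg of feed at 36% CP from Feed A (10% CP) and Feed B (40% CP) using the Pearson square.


parts_A = CP_b - target = 40 - 36 = 4
parts_B = target - CP_a = 36 - 10 = 26
total_parts = 4 + 26 = 30
Feed A = 914 * 4 / 30 = 121.87 kg
Feed B = 914 * 26 / 30 = 792.13 kg

121.87 kg


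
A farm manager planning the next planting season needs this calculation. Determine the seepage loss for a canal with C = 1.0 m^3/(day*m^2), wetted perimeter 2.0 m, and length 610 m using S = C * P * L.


S = C * P * L
  = 1.0 * 2.0 * 610
  = 1220 m^3/day


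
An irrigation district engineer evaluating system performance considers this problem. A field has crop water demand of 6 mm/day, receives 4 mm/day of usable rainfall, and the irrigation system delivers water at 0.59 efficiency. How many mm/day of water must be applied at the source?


IWR = (ETc - Pe) / Ea
    = (6 - 4) / 0.59
    = 2 / 0.59
    = 3.39 mm/day


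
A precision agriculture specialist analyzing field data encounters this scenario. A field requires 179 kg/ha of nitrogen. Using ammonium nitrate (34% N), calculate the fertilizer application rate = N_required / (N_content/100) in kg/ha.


Rate = N_required / (N_content / 100)
     = 179 / (34 / 100)
     = 179 / 0.34
     = 526.47 kg/ha


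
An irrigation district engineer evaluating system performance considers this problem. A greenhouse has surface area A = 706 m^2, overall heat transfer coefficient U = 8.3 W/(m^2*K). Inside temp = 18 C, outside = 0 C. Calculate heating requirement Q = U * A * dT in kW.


dT = 18 - (0) = 18 K
Q = U * A * dT
  = 8.3 * 706 * 18
  = 105476.40 W = 105.48 kW


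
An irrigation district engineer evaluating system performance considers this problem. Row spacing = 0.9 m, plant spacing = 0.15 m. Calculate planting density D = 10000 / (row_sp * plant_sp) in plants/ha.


D = 10000 / (row_sp * plant_sp)
  = 10000 / (0.9 * 0.15)
  = 10000 / 0.1350
  = 74074.07 plants/ha


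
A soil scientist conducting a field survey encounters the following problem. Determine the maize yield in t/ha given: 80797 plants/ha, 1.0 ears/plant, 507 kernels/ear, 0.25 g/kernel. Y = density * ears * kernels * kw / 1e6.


Y = density * ears * kernels * kw
  = 80797 * 1.0 * 507 * 0.25 g/ha
  = 10241019.75 g/ha
  = 10241.02 kg/ha = 10.24 t/ha


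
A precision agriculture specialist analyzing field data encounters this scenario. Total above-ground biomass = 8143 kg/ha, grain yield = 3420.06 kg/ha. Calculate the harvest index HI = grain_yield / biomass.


HI = grain_yield / biomass
   = 3420.06 / 8143
   = 0.42


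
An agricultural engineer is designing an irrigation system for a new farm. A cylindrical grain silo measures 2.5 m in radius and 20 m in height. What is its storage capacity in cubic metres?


V = pi * r^2 * h
  = pi * 2.5^2 * 20
  = pi * 6.25 * 20
  = 392.70 m^3


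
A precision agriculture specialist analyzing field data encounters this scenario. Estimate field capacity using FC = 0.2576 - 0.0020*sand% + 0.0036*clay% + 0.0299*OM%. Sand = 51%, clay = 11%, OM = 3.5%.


FC = 0.2576 - 0.0020*51 + 0.0036*11 + 0.0299*3.5
   = 0.2576 - 0.1020 + 0.0396 + 0.1047
   = 0.2999


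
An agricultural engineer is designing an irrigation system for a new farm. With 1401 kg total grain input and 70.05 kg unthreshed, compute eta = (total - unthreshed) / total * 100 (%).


eta = (total - unthreshed) / total * 100
    = (1401 - 70.05) / 1401 * 100
    = 1330.95 / 1401 * 100
    = 95%


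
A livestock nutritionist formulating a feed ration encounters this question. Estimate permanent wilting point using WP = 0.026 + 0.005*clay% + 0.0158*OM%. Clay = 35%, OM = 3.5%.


WP = 0.026 + 0.005*35 + 0.0158*3.5
   = 0.026 + 0.1750 + 0.0553
   = 0.2563


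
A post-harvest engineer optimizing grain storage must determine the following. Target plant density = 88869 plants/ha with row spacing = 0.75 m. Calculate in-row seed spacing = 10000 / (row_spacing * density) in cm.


spacing = 10000 / (row_sp * density)
        = 10000 / (0.75 * 88869)
        = 10000 / 66651.75
        = 0.15003 m = 15.00 cm


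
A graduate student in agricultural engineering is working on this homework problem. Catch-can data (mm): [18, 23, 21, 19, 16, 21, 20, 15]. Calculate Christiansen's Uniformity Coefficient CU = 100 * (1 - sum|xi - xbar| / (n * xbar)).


xbar = 153 / 8 = 19.125
sum|xi - xbar| = 17
CU = 100 * (1 - 17 / (8 * 19.125))
   = 100 * (1 - 0.1111)
   = 88.89%


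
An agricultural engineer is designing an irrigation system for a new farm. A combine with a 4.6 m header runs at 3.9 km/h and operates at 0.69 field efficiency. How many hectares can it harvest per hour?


C = w * v * eta_f / 10
  = 4.6 * 3.9 * 0.69 / 10
  = 12.38 / 10
  = 1.24 ha/h


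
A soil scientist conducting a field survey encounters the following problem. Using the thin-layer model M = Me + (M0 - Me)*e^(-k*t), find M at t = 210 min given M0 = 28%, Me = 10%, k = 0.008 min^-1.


M = Me + (M0 - Me) * e^(-k*t)
  = 10 + (28 - 10) * e^(-0.008*210)
  = 10 + 18 * e^(-1.680)
  = 10 + 18 * 0.18637
  = 10 + 3.3547
  = 13.35%


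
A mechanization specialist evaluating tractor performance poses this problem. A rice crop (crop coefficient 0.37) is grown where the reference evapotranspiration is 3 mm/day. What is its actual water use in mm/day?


ETc = Kc * ET0
    = 0.37 * 3
    = 1.11 mm/day


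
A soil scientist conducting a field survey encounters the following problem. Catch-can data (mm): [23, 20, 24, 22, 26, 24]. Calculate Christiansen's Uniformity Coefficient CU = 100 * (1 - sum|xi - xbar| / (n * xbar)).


xbar = 139 / 6 = 23.167
sum|xi - xbar| = 9
CU = 100 * (1 - 9 / (6 * 23.167))
   = 100 * (1 - 0.0647)
   = 93.53%


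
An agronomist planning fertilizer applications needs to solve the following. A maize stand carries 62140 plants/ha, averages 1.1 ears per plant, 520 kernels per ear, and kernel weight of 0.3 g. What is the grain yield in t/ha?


Y = density * ears * kernels * kw
  = 62140 * 1.1 * 520 * 0.3 g/ha
  = 10663224 g/ha
  = 10663.22 kg/ha = 10.66 t/ha


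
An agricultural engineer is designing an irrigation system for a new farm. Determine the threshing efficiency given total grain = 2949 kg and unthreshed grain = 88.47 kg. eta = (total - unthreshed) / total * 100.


eta = (total - unthreshed) / total * 100
    = (2949 - 88.47) / 2949 * 100
    = 2860.53 / 2949 * 100
    = 97%


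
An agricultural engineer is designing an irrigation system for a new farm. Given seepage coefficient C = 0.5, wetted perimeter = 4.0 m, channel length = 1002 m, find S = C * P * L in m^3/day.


S = C * P * L
  = 0.5 * 4.0 * 1002
  = 2004 m^3/day


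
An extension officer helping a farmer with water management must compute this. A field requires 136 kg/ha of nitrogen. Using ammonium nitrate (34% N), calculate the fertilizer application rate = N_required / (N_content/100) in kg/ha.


Rate = N_required / (N_content / 100)
     = 136 / (34 / 100)
     = 136 / 0.34
     = 400 kg/ha


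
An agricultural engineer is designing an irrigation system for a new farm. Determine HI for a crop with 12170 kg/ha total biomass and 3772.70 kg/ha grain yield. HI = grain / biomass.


HI = grain_yield / biomass
   = 3772.70 / 12170
   = 0.31


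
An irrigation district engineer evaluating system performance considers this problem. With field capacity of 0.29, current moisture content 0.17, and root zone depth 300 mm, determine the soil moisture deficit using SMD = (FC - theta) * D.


SMD = (FC - theta) * D
    = (0.29 - 0.17) * 300
    = 0.120 * 300
    = 36 mm


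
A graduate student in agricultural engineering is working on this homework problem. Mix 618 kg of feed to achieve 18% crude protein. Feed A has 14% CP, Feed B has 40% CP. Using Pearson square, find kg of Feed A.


parts_A = CP_b - target = 40 - 18 = 22
parts_B = target - CP_a = 18 - 14 = 4
total_parts = 22 + 4 = 26
Feed A = 618 * 22 / 26 = 522.92 kg
Feed B = 618 * 4 / 26 = 95.08 kg

522.92 kg


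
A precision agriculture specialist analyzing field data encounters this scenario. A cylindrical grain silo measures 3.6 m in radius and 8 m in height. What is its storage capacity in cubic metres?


V = pi * r^2 * h
  = pi * 3.6^2 * 8
  = pi * 12.96 * 8
  = 325.72 m^3


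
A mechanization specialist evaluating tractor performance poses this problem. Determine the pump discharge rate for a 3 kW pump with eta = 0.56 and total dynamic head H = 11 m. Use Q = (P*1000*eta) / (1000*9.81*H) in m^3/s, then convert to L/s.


Q = (P * 1000 * eta) / (rho * g * H)
  = (3 * 1000 * 0.56) / (1000 * 9.81 * 11)
  = 1680 / 107910
  = 0.01557 m^3/s = 15.57 L/s


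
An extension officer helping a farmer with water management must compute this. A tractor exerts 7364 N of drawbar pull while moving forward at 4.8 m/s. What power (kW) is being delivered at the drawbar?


P = F * v / 1000
  = 7364 * 4.8 / 1000
  = 35347.20 / 1000
  = 35.35 kW


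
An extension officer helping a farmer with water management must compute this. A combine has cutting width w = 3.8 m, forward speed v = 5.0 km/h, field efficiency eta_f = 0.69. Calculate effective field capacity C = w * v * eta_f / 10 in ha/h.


C = w * v * eta_f / 10
  = 3.8 * 5.0 * 0.69 / 10
  = 13.11 / 10
  = 1.31 ha/h


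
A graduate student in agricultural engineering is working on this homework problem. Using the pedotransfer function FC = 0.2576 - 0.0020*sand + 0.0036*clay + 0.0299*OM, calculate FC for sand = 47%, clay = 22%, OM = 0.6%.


FC = 0.2576 - 0.0020*47 + 0.0036*22 + 0.0299*0.6
   = 0.2576 - 0.0940 + 0.0792 + 0.0179
   = 0.2607


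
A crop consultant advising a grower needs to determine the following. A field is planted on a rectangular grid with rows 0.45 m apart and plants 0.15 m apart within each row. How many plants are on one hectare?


D = 10000 / (row_sp * plant_sp)
  = 10000 / (0.45 * 0.15)
  = 10000 / 0.0675
  = 148148.15 plants/ha


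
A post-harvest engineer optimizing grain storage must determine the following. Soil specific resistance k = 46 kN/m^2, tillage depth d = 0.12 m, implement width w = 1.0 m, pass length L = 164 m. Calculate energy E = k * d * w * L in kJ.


E = k * d * w * L
  = 46 * 0.12 * 1.0 * 164
  = 905.28 kJ


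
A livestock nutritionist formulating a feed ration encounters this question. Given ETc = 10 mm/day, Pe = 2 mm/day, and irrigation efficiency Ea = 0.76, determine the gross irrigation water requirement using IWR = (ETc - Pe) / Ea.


IWR = (ETc - Pe) / Ea
    = (10 - 2) / 0.76
    = 8 / 0.76
    = 10.53 mm/day


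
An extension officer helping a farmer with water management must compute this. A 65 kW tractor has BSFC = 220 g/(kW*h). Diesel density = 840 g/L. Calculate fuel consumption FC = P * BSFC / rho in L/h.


FC = P * BSFC / rho_fuel
   = 65 * 220 / 840
   = 14300 / 840
   = 17.02 L/h


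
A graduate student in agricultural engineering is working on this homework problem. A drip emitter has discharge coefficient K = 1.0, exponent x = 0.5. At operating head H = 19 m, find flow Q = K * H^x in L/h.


Q = K * H^x
  = 1.0 * 19^0.5
  = 1.0 * 4.3589
  = 4.36 L/h
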